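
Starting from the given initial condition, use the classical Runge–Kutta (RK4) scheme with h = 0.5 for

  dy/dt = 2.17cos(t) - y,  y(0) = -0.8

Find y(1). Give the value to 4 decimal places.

0.8045

RK4: k1 = f(t_n, y_n); k2 = f(t_n + h/2, y_n + (h/2)·k1); k3 = f(t_n + h/2, y_n + (h/2)·k2); k4 = f(t_n + h, y_n + h·k3); y_{n+1} = y_n + (h/6)·(k1 + 2k2 + 2k3 + k4).
t=0.000000, y=-0.800000:
  k1 = f(0.000000, -0.800000) = 2.970000
  k2 = f(0.250000, -0.057500) = 2.160040
  k3 = f(0.250000, -0.259990) = 2.362530
  k4 = f(0.500000, 0.381265) = 1.523089
  y ← -0.800000 + (0.5/6)·(k1 + 2k2 + 2k3 + k4) = 0.328186
t=0.500000, y=0.328186:
  k1 = f(0.500000, 0.328186) = 1.576168
  k2 = f(0.750000, 0.722228) = 0.865537
  k3 = f(0.750000, 0.544570) = 1.043195
  k4 = f(1.000000, 0.849783) = 0.322673
  y ← 0.328186 + (0.5/6)·(k1 + 2k2 + 2k3 + k4) = 0.804544
y(1) ≈ 0.8045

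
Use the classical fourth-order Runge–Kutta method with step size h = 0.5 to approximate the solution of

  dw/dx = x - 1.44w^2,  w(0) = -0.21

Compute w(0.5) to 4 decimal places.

-0.1105

RK4: k1 = f(x_n, w_n); k2 = f(x_n + h/2, w_n + (h/2)·k1); k3 = f(x_n + h/2, w_n + (h/2)·k2); k4 = f(x_n + h, w_n + h·k3); w_{n+1} = w_n + (h/6)·(k1 + 2k2 + 2k3 + k4).
x=0.000000, w=-0.210000:
  k1 = f(0.000000, -0.210000) = -0.063504
  k2 = f(0.250000, -0.225876) = 0.176531
  k3 = f(0.250000, -0.165867) = 0.210383
  k4 = f(0.500000, -0.104809) = 0.484182
  w ← -0.210000 + (0.5/6)·(k1 + 2k2 + 2k3 + k4) = -0.110458
w(0.5) ≈ -0.1105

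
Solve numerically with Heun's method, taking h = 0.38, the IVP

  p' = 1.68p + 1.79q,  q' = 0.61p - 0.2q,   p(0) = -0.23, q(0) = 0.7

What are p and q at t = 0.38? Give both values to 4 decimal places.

0.1682, 0.6357

Heun on (p,q): k1 = f(t_n, state_n); k2 = f(t_n + h, state_n + h·k1); state_{n+1} = state_n + (h/2)·(k1 + k2).
0.000000: (-0.230000, 0.700000)
  k1 = (0.866600, -0.280300)
  predictor → (0.099308, 0.593486)
  k2 = (1.229177, -0.058119)
  → (0.168198, 0.635700)
(p(0.38), q(0.38)) ≈ (0.1682, 0.6357)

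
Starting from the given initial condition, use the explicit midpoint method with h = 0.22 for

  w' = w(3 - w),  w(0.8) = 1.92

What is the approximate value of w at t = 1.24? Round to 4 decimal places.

Midpoint: k1 = f(t_n, w_n); k2 = f(t_n + h/2, w_n + (h/2)·k1); w_{n+1} = w_n + h·k2.
t=0.800000, w=1.920000:
  k1 = f(0.800000, 1.920000) = 2.073600
  k2 = f(0.910000, 2.148096) = 1.829972
  w ← 1.920000 + 0.22·1.829972 = 2.322594
t=1.020000, w=2.322594:
  k1 = f(1.020000, 2.322594) = 1.573340
  k2 = f(1.130000, 2.495661) = 1.258659
  w ← 2.322594 + 0.22·1.258659 = 2.599499
w(1.24) ≈ 2.5995

2.5995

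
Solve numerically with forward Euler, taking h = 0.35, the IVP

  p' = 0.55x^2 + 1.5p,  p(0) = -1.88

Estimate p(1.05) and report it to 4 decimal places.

-6.5373

Euler: p_{n+1} = p_n + h·f(x_n, p_n).
x=0.000000, p=-1.880000: f=-2.820000 → p ← -1.880000 + 0.35·(-2.820000) = -2.867000
x=0.350000, p=-2.867000: f=-4.233125 → p ← -2.867000 + 0.35·(-4.233125) = -4.348594
x=0.700000, p=-4.348594: f=-6.253391 → p ← -4.348594 + 0.35·(-6.253391) = -6.537280
p(1.05) ≈ -6.5373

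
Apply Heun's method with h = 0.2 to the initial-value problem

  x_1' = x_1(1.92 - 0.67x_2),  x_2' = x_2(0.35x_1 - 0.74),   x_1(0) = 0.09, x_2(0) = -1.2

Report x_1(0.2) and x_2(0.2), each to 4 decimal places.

Heun on (x_1,x_2): k1 = f(s_n, state_n); k2 = f(s_n + h, state_n + h·k1); state_{n+1} = state_n + (h/2)·(k1 + k2).
0.000000: (0.090000, -1.200000)
  k1 = (0.245160, 0.850200)
  predictor → (0.139032, -1.029960)
  k2 = (0.362884, 0.712051)
  → (0.150804, -1.043775)
(x_1(0.2), x_2(0.2)) ≈ (0.1508, -1.0438)

0.1508, -1.0438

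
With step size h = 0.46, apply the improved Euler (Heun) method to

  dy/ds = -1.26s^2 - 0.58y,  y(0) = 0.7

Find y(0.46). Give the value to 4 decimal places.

Heun: k1 = f(s_n, y_n); k2 = f(s_n + h, y_n + h·k1); y_{n+1} = y_n + (h/2)·(k1 + k2).
s=0.000000, y=0.700000:
  k1 = f(0.000000, 0.700000) = -0.406000
  k2 = f(0.460000, 0.513240) = -0.564295
  y ← 0.700000 + (0.46/2)·(-0.406000 + (-0.564295)) = 0.476832
y(0.46) ≈ 0.4768

0.4768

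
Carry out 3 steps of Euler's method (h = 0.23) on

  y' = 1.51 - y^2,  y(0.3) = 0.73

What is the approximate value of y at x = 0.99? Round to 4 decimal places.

1.1652

Euler: y_{n+1} = y_n + h·f(x_n, y_n).
x=0.300000, y=0.730000: f=0.977100 → y ← 0.730000 + 0.23·0.977100 = 0.954733
x=0.530000, y=0.954733: f=0.598485 → y ← 0.954733 + 0.23·0.598485 = 1.092385
x=0.760000, y=1.092385: f=0.316696 → y ← 1.092385 + 0.23·0.316696 = 1.165225
y(0.99) ≈ 1.1652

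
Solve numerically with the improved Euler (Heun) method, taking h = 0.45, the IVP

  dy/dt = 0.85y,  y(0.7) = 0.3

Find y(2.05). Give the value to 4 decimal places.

0.9253

Heun: k1 = f(t_n, y_n); k2 = f(t_n + h, y_n + h·k1); y_{n+1} = y_n + (h/2)·(k1 + k2).
t=0.700000, y=0.300000:
  k1 = f(0.700000, 0.300000) = 0.255000
  k2 = f(1.150000, 0.414750) = 0.352538
  y ← 0.300000 + (0.45/2)·(0.255000 + 0.352538) = 0.436696
t=1.150000, y=0.436696:
  k1 = f(1.150000, 0.436696) = 0.371192
  k2 = f(1.600000, 0.603732) = 0.513172
  y ← 0.436696 + (0.45/2)·(0.371192 + 0.513172) = 0.635678
t=1.600000, y=0.635678:
  k1 = f(1.600000, 0.635678) = 0.540326
  k2 = f(2.050000, 0.878825) = 0.747001
  y ← 0.635678 + (0.45/2)·(0.540326 + 0.747001) = 0.925326
y(2.05) ≈ 0.9253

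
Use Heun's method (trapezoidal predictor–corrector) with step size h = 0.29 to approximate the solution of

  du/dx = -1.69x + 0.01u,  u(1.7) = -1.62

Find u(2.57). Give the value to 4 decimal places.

-4.7858

Heun: k1 = f(x_n, u_n); k2 = f(x_n + h, u_n + h·k1); u_{n+1} = u_n + (h/2)·(k1 + k2).
x=1.700000, u=-1.620000:
  k1 = f(1.700000, -1.620000) = -2.889200
  k2 = f(1.990000, -2.457868) = -3.387679
  u ← -1.620000 + (0.29/2)·(-2.889200 + (-3.387679)) = -2.530147
x=1.990000, u=-2.530147:
  k1 = f(1.990000, -2.530147) = -3.388401
  k2 = f(2.280000, -3.512784) = -3.888328
  u ← -2.530147 + (0.29/2)·(-3.388401 + (-3.888328)) = -3.585273
x=2.280000, u=-3.585273:
  k1 = f(2.280000, -3.585273) = -3.889053
  k2 = f(2.570000, -4.713098) = -4.390431
  u ← -3.585273 + (0.29/2)·(-3.889053 + (-4.390431)) = -4.785798
u(2.57) ≈ -4.7858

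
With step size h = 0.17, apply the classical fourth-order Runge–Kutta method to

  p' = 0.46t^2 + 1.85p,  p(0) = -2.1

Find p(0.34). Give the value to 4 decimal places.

RK4: k1 = f(t_n, p_n); k2 = f(t_n + h/2, p_n + (h/2)·k1); k3 = f(t_n + h/2, p_n + (h/2)·k2); k4 = f(t_n + h, p_n + h·k3); p_{n+1} = p_n + (h/6)·(k1 + 2k2 + 2k3 + k4).
t=0.000000, p=-2.100000:
  k1 = f(0.000000, -2.100000) = -3.885000
  k2 = f(0.085000, -2.430225) = -4.492593
  k3 = f(0.085000, -2.481870) = -4.588137
  k4 = f(0.170000, -2.879983) = -5.314675
  p ← -2.100000 + (0.17/6)·(k1 + 2k2 + 2k3 + k4) = -2.875232
t=0.170000, p=-2.875232:
  k1 = f(0.170000, -2.875232) = -5.305885
  k2 = f(0.255000, -3.326232) = -6.123618
  k3 = f(0.255000, -3.395740) = -6.252207
  k4 = f(0.340000, -3.938107) = -7.232323
  p ← -2.875232 + (0.17/6)·(k1 + 2k2 + 2k3 + k4) = -3.931778
p(0.34) ≈ -3.9318

-3.9318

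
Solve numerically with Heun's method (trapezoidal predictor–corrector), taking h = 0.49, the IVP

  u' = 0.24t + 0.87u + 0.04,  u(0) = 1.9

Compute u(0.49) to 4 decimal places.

2.9352

Heun: k1 = f(t_n, u_n); k2 = f(t_n + h, u_n + h·k1); u_{n+1} = u_n + (h/2)·(k1 + k2).
t=0.000000, u=1.900000:
  k1 = f(0.000000, 1.900000) = 1.693000
  k2 = f(0.490000, 2.729570) = 2.532326
  u ← 1.900000 + (0.49/2)·(1.693000 + 2.532326) = 2.935205
u(0.49) ≈ 2.9352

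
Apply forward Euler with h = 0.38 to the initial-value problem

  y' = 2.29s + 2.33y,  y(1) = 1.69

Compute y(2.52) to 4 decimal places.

36.2058

Euler: y_{n+1} = y_n + h·f(s_n, y_n).
s=1.000000, y=1.690000: f=6.227700 → y ← 1.690000 + 0.38·6.227700 = 4.056526
s=1.380000, y=4.056526: f=12.611906 → y ← 4.056526 + 0.38·12.611906 = 8.849050
s=1.760000, y=8.849050: f=24.648687 → y ← 8.849050 + 0.38·24.648687 = 18.215551
s=2.140000, y=18.215551: f=47.342834 → y ← 18.215551 + 0.38·47.342834 = 36.205828
y(2.52) ≈ 36.2058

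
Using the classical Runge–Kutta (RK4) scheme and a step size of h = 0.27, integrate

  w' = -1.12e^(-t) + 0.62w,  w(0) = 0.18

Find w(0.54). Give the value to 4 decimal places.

-0.3118

RK4: k1 = f(t_n, w_n); k2 = f(t_n + h/2, w_n + (h/2)·k1); k3 = f(t_n + h/2, w_n + (h/2)·k2); k4 = f(t_n + h, w_n + h·k3); w_{n+1} = w_n + (h/6)·(k1 + 2k2 + 2k3 + k4).
t=0.000000, w=0.180000:
  k1 = f(0.000000, 0.180000) = -1.008400
  k2 = f(0.135000, 0.043866) = -0.951365
  k3 = f(0.135000, 0.051566) = -0.946591
  k4 = f(0.270000, -0.075580) = -0.901844
  w ← 0.180000 + (0.27/6)·(k1 + 2k2 + 2k3 + k4) = -0.076777
t=0.270000, w=-0.076777:
  k1 = f(0.270000, -0.076777) = -0.902587
  k2 = f(0.405000, -0.198626) = -0.870162
  k3 = f(0.405000, -0.194249) = -0.867448
  k4 = f(0.540000, -0.310988) = -0.845491
  w ← -0.076777 + (0.27/6)·(k1 + 2k2 + 2k3 + k4) = -0.311825
w(0.54) ≈ -0.3118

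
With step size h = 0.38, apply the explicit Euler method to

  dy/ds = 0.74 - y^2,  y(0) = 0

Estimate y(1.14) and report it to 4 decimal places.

Euler: y_{n+1} = y_n + h·f(s_n, y_n).
s=0.000000, y=0.000000: f=0.740000 → y ← 0.000000 + 0.38·0.740000 = 0.281200
s=0.380000, y=0.281200: f=0.660927 → y ← 0.281200 + 0.38·0.660927 = 0.532352
s=0.760000, y=0.532352: f=0.456601 → y ← 0.532352 + 0.38·0.456601 = 0.705861
y(1.14) ≈ 0.7059

0.7059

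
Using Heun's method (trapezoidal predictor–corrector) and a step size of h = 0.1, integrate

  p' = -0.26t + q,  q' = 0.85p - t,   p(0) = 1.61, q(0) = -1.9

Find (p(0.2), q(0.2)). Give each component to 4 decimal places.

Heun on (p,q): k1 = f(t_n, state_n); k2 = f(t_n + h, state_n + h·k1); state_{n+1} = state_n + (h/2)·(k1 + k2).
0.000000: (1.610000, -1.900000)
  k1 = (-1.900000, 1.368500)
  predictor → (1.420000, -1.763150)
  k2 = (-1.789150, 1.107000)
  → (1.425543, -1.776225)
0.100000: (1.425543, -1.776225)
  k1 = (-1.802225, 1.111711)
  predictor → (1.245320, -1.665054)
  k2 = (-1.717054, 0.858522)
  → (1.249579, -1.677713)
(p(0.2), q(0.2)) ≈ (1.2496, -1.6777)

1.2496, -1.6777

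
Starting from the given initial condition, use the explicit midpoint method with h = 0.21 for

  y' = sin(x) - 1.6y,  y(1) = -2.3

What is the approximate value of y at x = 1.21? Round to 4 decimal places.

Midpoint: k1 = f(x_n, y_n); k2 = f(x_n + h/2, y_n + (h/2)·k1); y_{n+1} = y_n + h·k2.
x=1.000000, y=-2.300000:
  k1 = f(1.000000, -2.300000) = 4.521471
  k2 = f(1.105000, -1.825246) = 3.813857
  y ← -2.300000 + 0.21·3.813857 = -1.499090
y(1.21) ≈ -1.4991

-1.4991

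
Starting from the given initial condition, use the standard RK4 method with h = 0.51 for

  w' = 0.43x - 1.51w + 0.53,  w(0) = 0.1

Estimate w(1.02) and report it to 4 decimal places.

RK4: k1 = f(x_n, w_n); k2 = f(x_n + h/2, w_n + (h/2)·k1); k3 = f(x_n + h/2, w_n + (h/2)·k2); k4 = f(x_n + h, w_n + h·k3); w_{n+1} = w_n + (h/6)·(k1 + 2k2 + 2k3 + k4).
x=0.000000, w=0.100000:
  k1 = f(0.000000, 0.100000) = 0.379000
  k2 = f(0.255000, 0.196645) = 0.342716
  k3 = f(0.255000, 0.187393) = 0.356687
  k4 = f(0.510000, 0.281910) = 0.323615
  w ← 0.100000 + (0.51/6)·(k1 + 2k2 + 2k3 + k4) = 0.278621
x=0.510000, w=0.278621:
  k1 = f(0.510000, 0.278621) = 0.328583
  k2 = f(0.765000, 0.362409) = 0.311712
  k3 = f(0.765000, 0.358107) = 0.318208
  k4 = f(1.020000, 0.440907) = 0.302831
  w ← 0.278621 + (0.51/6)·(k1 + 2k2 + 2k3 + k4) = 0.439377
w(1.02) ≈ 0.4394

0.4394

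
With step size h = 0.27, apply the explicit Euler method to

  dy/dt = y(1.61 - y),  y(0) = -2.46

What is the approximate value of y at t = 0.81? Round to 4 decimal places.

Euler: y_{n+1} = y_n + h·f(t_n, y_n).
t=0.000000, y=-2.460000: f=-10.012200 → y ← -2.460000 + 0.27·(-10.012200) = -5.163294
t=0.270000, y=-5.163294: f=-34.972508 → y ← -5.163294 + 0.27·(-34.972508) = -14.605871
t=0.540000, y=-14.605871: f=-236.846927 → y ← -14.605871 + 0.27·(-236.846927) = -78.554542
y(0.81) ≈ -78.5545

-78.5545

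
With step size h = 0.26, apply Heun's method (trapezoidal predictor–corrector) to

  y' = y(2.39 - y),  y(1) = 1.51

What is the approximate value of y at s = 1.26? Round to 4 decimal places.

Heun: k1 = f(s_n, y_n); k2 = f(s_n + h, y_n + h·k1); y_{n+1} = y_n + (h/2)·(k1 + k2).
s=1.000000, y=1.510000:
  k1 = f(1.000000, 1.510000) = 1.328800
  k2 = f(1.260000, 1.855488) = 0.991781
  y ← 1.510000 + (0.26/2)·(1.328800 + 0.991781) = 1.811675
y(1.26) ≈ 1.8117

1.8117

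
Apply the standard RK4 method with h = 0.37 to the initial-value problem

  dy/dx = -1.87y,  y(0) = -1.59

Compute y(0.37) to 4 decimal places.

-0.7979

RK4: k1 = f(x_n, y_n); k2 = f(x_n + h/2, y_n + (h/2)·k1); k3 = f(x_n + h/2, y_n + (h/2)·k2); k4 = f(x_n + h, y_n + h·k3); y_{n+1} = y_n + (h/6)·(k1 + 2k2 + 2k3 + k4).
x=0.000000, y=-1.590000:
  k1 = f(0.000000, -1.590000) = 2.973300
  k2 = f(0.185000, -1.039940) = 1.944687
  k3 = f(0.185000, -1.230233) = 2.300536
  k4 = f(0.370000, -0.738802) = 1.381559
  y ← -1.590000 + (0.37/6)·(k1 + 2k2 + 2k3 + k4) = -0.797873
y(0.37) ≈ -0.7979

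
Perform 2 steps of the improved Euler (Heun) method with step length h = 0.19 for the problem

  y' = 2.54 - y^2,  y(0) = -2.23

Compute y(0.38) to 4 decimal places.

-4.7746

Heun: k1 = f(x_n, y_n); k2 = f(x_n + h, y_n + h·k1); y_{n+1} = y_n + (h/2)·(k1 + k2).
x=0.000000, y=-2.230000:
  k1 = f(0.000000, -2.230000) = -2.432900
  k2 = f(0.190000, -2.692251) = -4.708215
  y ← -2.230000 + (0.19/2)·(-2.432900 + (-4.708215)) = -2.908406
x=0.190000, y=-2.908406:
  k1 = f(0.190000, -2.908406) = -5.918825
  k2 = f(0.380000, -4.032983) = -13.724950
  y ← -2.908406 + (0.19/2)·(-5.918825 + (-13.724950)) = -4.774565
y(0.38) ≈ -4.7746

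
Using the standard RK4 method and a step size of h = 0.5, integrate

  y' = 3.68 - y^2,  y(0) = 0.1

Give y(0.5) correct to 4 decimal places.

1.4431

RK4: k1 = f(s_n, y_n); k2 = f(s_n + h/2, y_n + (h/2)·k1); k3 = f(s_n + h/2, y_n + (h/2)·k2); k4 = f(s_n + h, y_n + h·k3); y_{n+1} = y_n + (h/6)·(k1 + 2k2 + 2k3 + k4).
s=0.000000, y=0.100000:
  k1 = f(0.000000, 0.100000) = 3.670000
  k2 = f(0.250000, 1.017500) = 2.644694
  k3 = f(0.250000, 0.761173) = 3.100615
  k4 = f(0.500000, 1.650307) = 0.956485
  y ← 0.100000 + (0.5/6)·(k1 + 2k2 + 2k3 + k4) = 1.443092
y(0.5) ≈ 1.4431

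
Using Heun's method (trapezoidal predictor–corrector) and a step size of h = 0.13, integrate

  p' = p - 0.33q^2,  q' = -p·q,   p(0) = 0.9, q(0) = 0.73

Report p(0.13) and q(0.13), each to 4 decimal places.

Heun on (p,q): k1 = f(t_n, state_n); k2 = f(t_n + h, state_n + h·k1); state_{n+1} = state_n + (h/2)·(k1 + k2).
0.000000: (0.900000, 0.730000)
  k1 = (0.724143, -0.657000)
  predictor → (0.994139, 0.644590)
  k2 = (0.857025, -0.640812)
  → (1.002776, 0.645642)
(p(0.13), q(0.13)) ≈ (1.0028, 0.6456)

1.0028, 0.6456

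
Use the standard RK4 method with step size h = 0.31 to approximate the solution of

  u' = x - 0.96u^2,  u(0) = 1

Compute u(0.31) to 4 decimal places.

RK4: k1 = f(x_n, u_n); k2 = f(x_n + h/2, u_n + (h/2)·k1); k3 = f(x_n + h/2, u_n + (h/2)·k2); k4 = f(x_n + h, u_n + h·k3); u_{n+1} = u_n + (h/6)·(k1 + 2k2 + 2k3 + k4).
x=0.000000, u=1.000000:
  k1 = f(0.000000, 1.000000) = -0.960000
  k2 = f(0.155000, 0.851200) = -0.540560
  k3 = f(0.155000, 0.916213) = -0.650869
  k4 = f(0.310000, 0.798231) = -0.301685
  u ← 1.000000 + (0.31/6)·(k1 + 2k2 + 2k3 + k4) = 0.811699
u(0.31) ≈ 0.8117

0.8117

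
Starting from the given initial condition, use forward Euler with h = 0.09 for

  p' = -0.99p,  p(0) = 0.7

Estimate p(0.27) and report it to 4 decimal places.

Euler: p_{n+1} = p_n + h·f(t_n, p_n).
t=0.000000, p=0.700000: f=-0.693000 → p ← 0.700000 + 0.09·(-0.693000) = 0.637630
t=0.090000, p=0.637630: f=-0.631254 → p ← 0.637630 + 0.09·(-0.631254) = 0.580817
t=0.180000, p=0.580817: f=-0.575009 → p ← 0.580817 + 0.09·(-0.575009) = 0.529066
p(0.27) ≈ 0.5291

0.5291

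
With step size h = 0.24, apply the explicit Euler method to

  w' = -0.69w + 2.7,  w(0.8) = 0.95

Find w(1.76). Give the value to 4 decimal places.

Euler: w_{n+1} = w_n + h·f(x_n, w_n).
x=0.800000, w=0.950000: f=2.044500 → w ← 0.950000 + 0.24·2.044500 = 1.440680
x=1.040000, w=1.440680: f=1.705931 → w ← 1.440680 + 0.24·1.705931 = 1.850103
x=1.280000, w=1.850103: f=1.423429 → w ← 1.850103 + 0.24·1.423429 = 2.191726
x=1.520000, w=2.191726: f=1.187709 → w ← 2.191726 + 0.24·1.187709 = 2.476776
w(1.76) ≈ 2.4768

2.4768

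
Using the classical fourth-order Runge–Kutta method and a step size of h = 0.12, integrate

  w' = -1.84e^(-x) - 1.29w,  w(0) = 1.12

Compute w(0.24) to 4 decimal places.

0.4862

RK4: k1 = f(x_n, w_n); k2 = f(x_n + h/2, w_n + (h/2)·k1); k3 = f(x_n + h/2, w_n + (h/2)·k2); k4 = f(x_n + h, w_n + h·k3); w_{n+1} = w_n + (h/6)·(k1 + 2k2 + 2k3 + k4).
x=0.000000, w=1.120000:
  k1 = f(0.000000, 1.120000) = -3.284800
  k2 = f(0.060000, 0.922912) = -2.923403
  k3 = f(0.060000, 0.944596) = -2.951375
  k4 = f(0.120000, 0.765835) = -2.619861
  w ← 1.120000 + (0.12/6)·(k1 + 2k2 + 2k3 + k4) = 0.766916
x=0.120000, w=0.766916:
  k1 = f(0.120000, 0.766916) = -2.621255
  k2 = f(0.180000, 0.609640) = -2.323333
  k3 = f(0.180000, 0.627516) = -2.346392
  k4 = f(0.240000, 0.485349) = -2.073495
  w ← 0.766916 + (0.12/6)·(k1 + 2k2 + 2k3 + k4) = 0.486232
w(0.24) ≈ 0.4862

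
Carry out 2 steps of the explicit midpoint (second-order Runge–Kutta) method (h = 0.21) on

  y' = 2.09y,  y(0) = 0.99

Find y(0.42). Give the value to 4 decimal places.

Midpoint: k1 = f(x_n, y_n); k2 = f(x_n + h/2, y_n + (h/2)·k1); y_{n+1} = y_n + h·k2.
x=0.000000, y=0.990000:
  k1 = f(0.000000, 0.990000) = 2.069100
  k2 = f(0.105000, 1.207256) = 2.523164
  y ← 0.990000 + 0.21·2.523164 = 1.519864
x=0.210000, y=1.519864:
  k1 = f(0.210000, 1.519864) = 3.176517
  k2 = f(0.315000, 1.853399) = 3.873603
  y ← 1.519864 + 0.21·3.873603 = 2.333321
y(0.42) ≈ 2.3333

2.3333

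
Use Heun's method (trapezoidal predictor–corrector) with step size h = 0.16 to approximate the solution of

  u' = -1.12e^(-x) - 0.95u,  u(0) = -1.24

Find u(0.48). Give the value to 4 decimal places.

Heun: k1 = f(x_n, u_n); k2 = f(x_n + h, u_n + h·k1); u_{n+1} = u_n + (h/2)·(k1 + k2).
x=0.000000, u=-1.240000:
  k1 = f(0.000000, -1.240000) = 0.058000
  k2 = f(0.160000, -1.230720) = 0.214783
  u ← -1.240000 + (0.16/2)·(0.058000 + 0.214783) = -1.218177
x=0.160000, u=-1.218177:
  k1 = f(0.160000, -1.218177) = 0.202867
  k2 = f(0.320000, -1.185719) = 0.313146
  u ← -1.218177 + (0.16/2)·(0.202867 + 0.313146) = -1.176896
x=0.320000, u=-1.176896:
  k1 = f(0.320000, -1.176896) = 0.304765
  k2 = f(0.480000, -1.128134) = 0.378690
  u ← -1.176896 + (0.16/2)·(0.304765 + 0.378690) = -1.122220
u(0.48) ≈ -1.1222

-1.1222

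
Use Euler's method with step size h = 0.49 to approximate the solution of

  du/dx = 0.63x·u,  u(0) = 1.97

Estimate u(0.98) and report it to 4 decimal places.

2.2680

Euler: u_{n+1} = u_n + h·f(x_n, u_n).
x=0.000000, u=1.970000: f=0.000000 → u ← 1.970000 + 0.49·0.000000 = 1.970000
x=0.490000, u=1.970000: f=0.608139 → u ← 1.970000 + 0.49·0.608139 = 2.267988
u(0.98) ≈ 2.2680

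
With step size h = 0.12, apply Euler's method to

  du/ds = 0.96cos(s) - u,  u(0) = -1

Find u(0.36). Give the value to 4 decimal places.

Euler: u_{n+1} = u_n + h·f(s_n, u_n).
s=0.000000, u=-1.000000: f=1.960000 → u ← -1.000000 + 0.12·1.960000 = -0.764800
s=0.120000, u=-0.764800: f=1.717896 → u ← -0.764800 + 0.12·1.717896 = -0.558652
s=0.240000, u=-0.558652: f=1.491137 → u ← -0.558652 + 0.12·1.491137 = -0.379716
u(0.36) ≈ -0.3797

-0.3797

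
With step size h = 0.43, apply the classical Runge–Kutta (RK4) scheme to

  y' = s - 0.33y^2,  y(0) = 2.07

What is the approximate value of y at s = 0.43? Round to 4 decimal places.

RK4: k1 = f(s_n, y_n); k2 = f(s_n + h/2, y_n + (h/2)·k1); k3 = f(s_n + h/2, y_n + (h/2)·k2); k4 = f(s_n + h, y_n + h·k3); y_{n+1} = y_n + (h/6)·(k1 + 2k2 + 2k3 + k4).
s=0.000000, y=2.070000:
  k1 = f(0.000000, 2.070000) = -1.414017
  k2 = f(0.215000, 1.765986) = -0.814174
  k3 = f(0.215000, 1.894953) = -0.969979
  k4 = f(0.430000, 1.652909) = -0.471596
  y ← 2.070000 + (0.43/6)·(k1 + 2k2 + 2k3 + k4) = 1.679136
y(0.43) ≈ 1.6791

1.6791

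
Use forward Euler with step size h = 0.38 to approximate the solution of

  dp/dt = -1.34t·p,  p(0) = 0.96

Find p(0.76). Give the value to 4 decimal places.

Euler: p_{n+1} = p_n + h·f(t_n, p_n).
t=0.000000, p=0.960000: f=0.000000 → p ← 0.960000 + 0.38·0.000000 = 0.960000
t=0.380000, p=0.960000: f=-0.488832 → p ← 0.960000 + 0.38·(-0.488832) = 0.774244
p(0.76) ≈ 0.7742

0.7742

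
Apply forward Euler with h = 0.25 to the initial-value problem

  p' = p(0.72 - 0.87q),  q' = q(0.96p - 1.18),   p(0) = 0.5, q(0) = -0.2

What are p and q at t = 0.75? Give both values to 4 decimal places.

0.9004, -0.1242

Euler on (p,q): p_{n+1} = p_n + h·p', q_{n+1} = q_n + h·q'.
0.000000: (0.500000, -0.200000); f=(0.447000, 0.140000) → (0.611750, -0.165000)
0.250000: (0.611750, -0.165000); f=(0.528277, 0.097799) → (0.743819, -0.140550)
0.500000: (0.743819, -0.140550); f=(0.626503, 0.065487) → (0.900445, -0.124179)
(p(0.75), q(0.75)) ≈ (0.9004, -0.1242)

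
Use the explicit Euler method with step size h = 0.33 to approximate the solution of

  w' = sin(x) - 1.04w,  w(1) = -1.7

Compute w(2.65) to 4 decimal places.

0.5161

Euler: w_{n+1} = w_n + h·f(x_n, w_n).
x=1.000000, w=-1.700000: f=2.609471 → w ← -1.700000 + 0.33·2.609471 = -0.838875
x=1.330000, w=-0.838875: f=1.843578 → w ← -0.838875 + 0.33·1.843578 = -0.230494
x=1.660000, w=-0.230494: f=1.235738 → w ← -0.230494 + 0.33·1.235738 = 0.177300
x=1.990000, w=0.177300: f=0.729022 → w ← 0.177300 + 0.33·0.729022 = 0.417877
x=2.320000, w=0.417877: f=0.297640 → w ← 0.417877 + 0.33·0.297640 = 0.516098
w(2.65) ≈ 0.5161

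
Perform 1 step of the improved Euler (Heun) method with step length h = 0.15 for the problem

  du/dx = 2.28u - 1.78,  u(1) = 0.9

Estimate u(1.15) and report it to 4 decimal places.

0.9478

Heun: k1 = f(x_n, u_n); k2 = f(x_n + h, u_n + h·k1); u_{n+1} = u_n + (h/2)·(k1 + k2).
x=1.000000, u=0.900000:
  k1 = f(1.000000, 0.900000) = 0.272000
  k2 = f(1.150000, 0.940800) = 0.365024
  u ← 0.900000 + (0.15/2)·(0.272000 + 0.365024) = 0.947777
u(1.15) ≈ 0.9478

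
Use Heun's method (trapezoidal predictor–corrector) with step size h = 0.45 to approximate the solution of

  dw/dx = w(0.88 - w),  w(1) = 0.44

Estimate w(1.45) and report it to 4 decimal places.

0.5254

Heun: k1 = f(x_n, w_n); k2 = f(x_n + h, w_n + h·k1); w_{n+1} = w_n + (h/2)·(k1 + k2).
x=1.000000, w=0.440000:
  k1 = f(1.000000, 0.440000) = 0.193600
  k2 = f(1.450000, 0.527120) = 0.186010
  w ← 0.440000 + (0.45/2)·(0.193600 + 0.186010) = 0.525412
w(1.45) ≈ 0.5254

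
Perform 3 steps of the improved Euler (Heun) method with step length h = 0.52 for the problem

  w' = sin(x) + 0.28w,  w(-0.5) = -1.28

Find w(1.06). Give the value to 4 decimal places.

Heun: k1 = f(x_n, w_n); k2 = f(x_n + h, w_n + h·k1); w_{n+1} = w_n + (h/2)·(k1 + k2).
x=-0.500000, w=-1.280000:
  k1 = f(-0.500000, -1.280000) = -0.837826
  k2 = f(0.020000, -1.715669) = -0.460389
  w ← -1.280000 + (0.52/2)·(-0.837826 + (-0.460389)) = -1.617536
x=0.020000, w=-1.617536:
  k1 = f(0.020000, -1.617536) = -0.432911
  k2 = f(0.540000, -1.842650) = -0.001806
  w ← -1.617536 + (0.52/2)·(-0.432911 + (-0.001806)) = -1.730562
x=0.540000, w=-1.730562:
  k1 = f(0.540000, -1.730562) = 0.029579
  k2 = f(1.060000, -1.715181) = 0.392105
  w ← -1.730562 + (0.52/2)·(0.029579 + 0.392105) = -1.620925
w(1.06) ≈ -1.6209

-1.6209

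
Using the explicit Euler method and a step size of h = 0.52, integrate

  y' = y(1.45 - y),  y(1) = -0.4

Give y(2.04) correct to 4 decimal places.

-1.6968

Euler: y_{n+1} = y_n + h·f(t_n, y_n).
t=1.000000, y=-0.400000: f=-0.740000 → y ← -0.400000 + 0.52·(-0.740000) = -0.784800
t=1.520000, y=-0.784800: f=-1.753871 → y ← -0.784800 + 0.52·(-1.753871) = -1.696813
y(2.04) ≈ -1.6968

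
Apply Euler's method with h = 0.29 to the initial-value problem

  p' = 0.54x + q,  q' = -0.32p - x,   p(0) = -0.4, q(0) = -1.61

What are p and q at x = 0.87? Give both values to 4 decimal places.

Euler on (p,q): p_{n+1} = p_n + h·p', q_{n+1} = q_n + h·q'.
0.000000: (-0.400000, -1.610000); f=(-1.610000, 0.128000) → (-0.866900, -1.572880)
0.290000: (-0.866900, -1.572880); f=(-1.416280, -0.012592) → (-1.277621, -1.576532)
0.580000: (-1.277621, -1.576532); f=(-1.263332, -0.171161) → (-1.643987, -1.626168)
(p(0.87), q(0.87)) ≈ (-1.6440, -1.6262)

-1.6440, -1.6262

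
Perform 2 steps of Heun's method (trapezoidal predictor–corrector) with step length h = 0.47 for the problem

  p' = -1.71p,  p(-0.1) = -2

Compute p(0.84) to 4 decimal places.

-0.5393

Heun: k1 = f(x_n, p_n); k2 = f(x_n + h, p_n + h·k1); p_{n+1} = p_n + (h/2)·(k1 + k2).
x=-0.100000, p=-2.000000:
  k1 = f(-0.100000, -2.000000) = 3.420000
  k2 = f(0.370000, -0.392600) = 0.671346
  p ← -2.000000 + (0.47/2)·(3.420000 + 0.671346) = -1.038534
x=0.370000, p=-1.038534:
  k1 = f(0.370000, -1.038534) = 1.775893
  k2 = f(0.840000, -0.203864) = 0.348608
  p ← -1.038534 + (0.47/2)·(1.775893 + 0.348608) = -0.539276
p(0.84) ≈ -0.5393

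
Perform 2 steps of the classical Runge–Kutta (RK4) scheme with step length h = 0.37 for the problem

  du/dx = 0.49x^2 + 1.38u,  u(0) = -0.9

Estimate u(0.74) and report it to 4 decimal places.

-2.4107

RK4: k1 = f(x_n, u_n); k2 = f(x_n + h/2, u_n + (h/2)·k1); k3 = f(x_n + h/2, u_n + (h/2)·k2); k4 = f(x_n + h, u_n + h·k3); u_{n+1} = u_n + (h/6)·(k1 + 2k2 + 2k3 + k4).
x=0.000000, u=-0.900000:
  k1 = f(0.000000, -0.900000) = -1.242000
  k2 = f(0.185000, -1.129770) = -1.542312
  k3 = f(0.185000, -1.185328) = -1.618982
  k4 = f(0.370000, -1.499023) = -2.001571
  u ← -0.900000 + (0.37/6)·(k1 + 2k2 + 2k3 + k4) = -1.489913
x=0.370000, u=-1.489913:
  k1 = f(0.370000, -1.489913) = -1.988999
  k2 = f(0.555000, -1.857878) = -2.412939
  k3 = f(0.555000, -1.936307) = -2.521171
  k4 = f(0.740000, -2.422747) = -3.075066
  u ← -1.489913 + (0.37/6)·(k1 + 2k2 + 2k3 + k4) = -2.410738
u(0.74) ≈ -2.4107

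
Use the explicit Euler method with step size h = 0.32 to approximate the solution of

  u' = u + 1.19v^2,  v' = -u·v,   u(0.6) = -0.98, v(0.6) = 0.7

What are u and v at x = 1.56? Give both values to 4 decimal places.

-0.9134, 1.6992

Euler on (u,v): u_{n+1} = u_n + h·u', v_{n+1} = v_n + h·v'.
0.600000: (-0.980000, 0.700000); f=(-0.396900, 0.686000) → (-1.107008, 0.919520)
0.920000: (-1.107008, 0.919520); f=(-0.100843, 1.017916) → (-1.139278, 1.245253)
1.240000: (-1.139278, 1.245253); f=(0.706002, 1.418689) → (-0.913357, 1.699234)
(u(1.56), v(1.56)) ≈ (-0.9134, 1.6992)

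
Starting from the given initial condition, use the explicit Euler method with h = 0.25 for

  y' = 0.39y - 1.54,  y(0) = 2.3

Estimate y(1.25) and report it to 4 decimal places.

Euler: y_{n+1} = y_n + h·f(s_n, y_n).
s=0.000000, y=2.300000: f=-0.643000 → y ← 2.300000 + 0.25·(-0.643000) = 2.139250
s=0.250000, y=2.139250: f=-0.705693 → y ← 2.139250 + 0.25·(-0.705693) = 1.962827
s=0.500000, y=1.962827: f=-0.774498 → y ← 1.962827 + 0.25·(-0.774498) = 1.769202
s=0.750000, y=1.769202: f=-0.850011 → y ← 1.769202 + 0.25·(-0.850011) = 1.556700
s=1.000000, y=1.556700: f=-0.932887 → y ← 1.556700 + 0.25·(-0.932887) = 1.323478
y(1.25) ≈ 1.3235

1.3235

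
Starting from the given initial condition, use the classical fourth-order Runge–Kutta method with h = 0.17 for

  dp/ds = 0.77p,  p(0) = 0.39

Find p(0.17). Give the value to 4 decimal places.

0.4445

RK4: k1 = f(s_n, p_n); k2 = f(s_n + h/2, p_n + (h/2)·k1); k3 = f(s_n + h/2, p_n + (h/2)·k2); k4 = f(s_n + h, p_n + h·k3); p_{n+1} = p_n + (h/6)·(k1 + 2k2 + 2k3 + k4).
s=0.000000, p=0.390000:
  k1 = f(0.000000, 0.390000) = 0.300300
  k2 = f(0.085000, 0.415525) = 0.319955
  k3 = f(0.085000, 0.417196) = 0.321241
  k4 = f(0.170000, 0.444611) = 0.342350
  p ← 0.390000 + (0.17/6)·(k1 + 2k2 + 2k3 + k4) = 0.444543
p(0.17) ≈ 0.4445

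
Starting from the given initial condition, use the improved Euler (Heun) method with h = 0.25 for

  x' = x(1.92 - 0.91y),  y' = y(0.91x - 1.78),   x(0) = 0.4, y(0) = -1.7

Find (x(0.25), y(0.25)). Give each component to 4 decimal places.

Heun on (x,y): k1 = f(t_n, state_n); k2 = f(t_n + h, state_n + h·k1); state_{n+1} = state_n + (h/2)·(k1 + k2).
0.000000: (0.400000, -1.700000)
  k1 = (1.386800, 2.407200)
  predictor → (0.746700, -1.098200)
  k2 = (2.179888, 1.208572)
  → (0.845836, -1.248028)
(x(0.25), y(0.25)) ≈ (0.8458, -1.2480)

0.8458, -1.2480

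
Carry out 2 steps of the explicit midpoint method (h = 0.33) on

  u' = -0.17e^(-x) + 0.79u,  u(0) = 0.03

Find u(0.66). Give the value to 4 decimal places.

Midpoint: k1 = f(x_n, u_n); k2 = f(x_n + h/2, u_n + (h/2)·k1); u_{n+1} = u_n + h·k2.
x=0.000000, u=0.030000:
  k1 = f(0.000000, 0.030000) = -0.146300
  k2 = f(0.165000, 0.005860) = -0.139512
  u ← 0.030000 + 0.33·(-0.139512) = -0.016039
x=0.330000, u=-0.016039:
  k1 = f(0.330000, -0.016039) = -0.134888
  k2 = f(0.495000, -0.038295) = -0.133880
  u ← -0.016039 + 0.33·(-0.133880) = -0.060220
u(0.66) ≈ -0.0602

-0.0602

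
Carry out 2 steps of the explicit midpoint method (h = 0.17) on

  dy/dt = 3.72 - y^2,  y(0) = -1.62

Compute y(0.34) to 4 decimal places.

Midpoint: k1 = f(t_n, y_n); k2 = f(t_n + h/2, y_n + (h/2)·k1); y_{n+1} = y_n + h·k2.
t=0.000000, y=-1.620000:
  k1 = f(0.000000, -1.620000) = 1.095600
  k2 = f(0.085000, -1.526874) = 1.388656
  y ← -1.620000 + 0.17·1.388656 = -1.383929
t=0.170000, y=-1.383929:
  k1 = f(0.170000, -1.383929) = 1.804742
  k2 = f(0.255000, -1.230525) = 2.205807
  y ← -1.383929 + 0.17·2.205807 = -1.008941
y(0.34) ≈ -1.0089

-1.0089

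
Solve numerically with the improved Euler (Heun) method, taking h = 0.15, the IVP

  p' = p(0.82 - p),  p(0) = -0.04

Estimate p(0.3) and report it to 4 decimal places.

-0.0518

Heun: k1 = f(x_n, p_n); k2 = f(x_n + h, p_n + h·k1); p_{n+1} = p_n + (h/2)·(k1 + k2).
x=0.000000, p=-0.040000:
  k1 = f(0.000000, -0.040000) = -0.034400
  k2 = f(0.150000, -0.045160) = -0.039071
  p ← -0.040000 + (0.15/2)·(-0.034400 + (-0.039071)) = -0.045510
x=0.150000, p=-0.045510:
  k1 = f(0.150000, -0.045510) = -0.039390
  k2 = f(0.300000, -0.051419) = -0.044807
  p ← -0.045510 + (0.15/2)·(-0.039390 + (-0.044807)) = -0.051825
p(0.3) ≈ -0.0518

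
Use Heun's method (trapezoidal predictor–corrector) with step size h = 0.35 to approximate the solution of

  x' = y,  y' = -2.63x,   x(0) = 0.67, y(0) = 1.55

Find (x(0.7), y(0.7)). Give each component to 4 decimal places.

Heun on (x,y): k1 = f(t_n, state_n); k2 = f(t_n + h, state_n + h·k1); state_{n+1} = state_n + (h/2)·(k1 + k2).
0.000000: (0.670000, 1.550000)
  k1 = (1.550000, -1.762100)
  predictor → (1.212500, 0.933265)
  k2 = (0.933265, -3.188875)
  → (1.104571, 0.683579)
0.350000: (1.104571, 0.683579)
  k1 = (0.683579, -2.905023)
  predictor → (1.343824, -0.333179)
  k2 = (-0.333179, -3.534258)
  → (1.165892, -0.443295)
(x(0.7), y(0.7)) ≈ (1.1659, -0.4433)

1.1659, -0.4433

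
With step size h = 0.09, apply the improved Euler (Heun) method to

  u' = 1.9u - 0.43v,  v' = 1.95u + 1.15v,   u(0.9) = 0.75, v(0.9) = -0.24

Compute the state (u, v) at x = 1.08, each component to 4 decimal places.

Heun on (u,v): k1 = f(x_n, state_n); k2 = f(x_n + h, state_n + h·k1); state_{n+1} = state_n + (h/2)·(k1 + k2).
0.900000: (0.750000, -0.240000)
  k1 = (1.528200, 1.186500)
  predictor → (0.887538, -0.133215)
  k2 = (1.743605, 1.577502)
  → (0.897231, -0.115620)
0.990000: (0.897231, -0.115620)
  k1 = (1.754456, 1.616638)
  predictor → (1.055132, 0.029877)
  k2 = (1.991904, 2.091867)
  → (1.065817, 0.051263)
(u(1.08), v(1.08)) ≈ (1.0658, 0.0513)

1.0658, 0.0513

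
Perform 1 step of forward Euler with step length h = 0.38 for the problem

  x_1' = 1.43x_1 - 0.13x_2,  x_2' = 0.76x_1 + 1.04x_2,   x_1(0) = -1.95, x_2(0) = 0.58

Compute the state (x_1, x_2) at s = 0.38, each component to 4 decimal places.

-3.0383, 0.2461

Euler on (x_1,x_2): x_1_{n+1} = x_1_n + h·x_1', x_2_{n+1} = x_2_n + h·x_2'.
0.000000: (-1.950000, 0.580000); f=(-2.863900, -0.878800) → (-3.038282, 0.246056)
(x_1(0.38), x_2(0.38)) ≈ (-3.0383, 0.2461)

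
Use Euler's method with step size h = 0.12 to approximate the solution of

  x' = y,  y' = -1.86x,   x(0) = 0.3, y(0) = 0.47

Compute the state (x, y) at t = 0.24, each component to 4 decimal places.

0.4048, 0.3235

Euler on (x,y): x_{n+1} = x_n + h·x', y_{n+1} = y_n + h·y'.
0.000000: (0.300000, 0.470000); f=(0.470000, -0.558000) → (0.356400, 0.403040)
0.120000: (0.356400, 0.403040); f=(0.403040, -0.662904) → (0.404765, 0.323492)
(x(0.24), y(0.24)) ≈ (0.4048, 0.3235)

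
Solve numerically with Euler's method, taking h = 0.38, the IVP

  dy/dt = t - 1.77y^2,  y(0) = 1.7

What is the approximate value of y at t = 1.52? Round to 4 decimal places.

0.5570

Euler: y_{n+1} = y_n + h·f(t_n, y_n).
t=0.000000, y=1.700000: f=-5.115300 → y ← 1.700000 + 0.38·(-5.115300) = -0.243814
t=0.380000, y=-0.243814: f=0.274782 → y ← -0.243814 + 0.38·0.274782 = -0.139397
t=0.760000, y=-0.139397: f=0.725606 → y ← -0.139397 + 0.38·0.725606 = 0.136333
t=1.140000, y=0.136333: f=1.107101 → y ← 0.136333 + 0.38·1.107101 = 0.557032
y(1.52) ≈ 0.5570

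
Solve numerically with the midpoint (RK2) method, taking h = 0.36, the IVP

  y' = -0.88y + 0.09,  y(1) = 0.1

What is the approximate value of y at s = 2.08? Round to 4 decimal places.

0.1014

Midpoint: k1 = f(s_n, y_n); k2 = f(s_n + h/2, y_n + (h/2)·k1); y_{n+1} = y_n + h·k2.
s=1.000000, y=0.100000:
  k1 = f(1.000000, 0.100000) = 0.002000
  k2 = f(1.180000, 0.100360) = 0.001683
  y ← 0.100000 + 0.36·0.001683 = 0.100606
s=1.360000, y=0.100606:
  k1 = f(1.360000, 0.100606) = 0.001467
  k2 = f(1.540000, 0.100870) = 0.001234
  y ← 0.100606 + 0.36·0.001234 = 0.101050
s=1.720000, y=0.101050:
  k1 = f(1.720000, 0.101050) = 0.001076
  k2 = f(1.900000, 0.101244) = 0.000905
  y ← 0.101050 + 0.36·0.000905 = 0.101376
y(2.08) ≈ 0.1014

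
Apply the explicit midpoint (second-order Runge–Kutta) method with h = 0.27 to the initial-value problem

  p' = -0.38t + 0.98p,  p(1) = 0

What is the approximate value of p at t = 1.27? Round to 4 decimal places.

-0.1300

Midpoint: k1 = f(t_n, p_n); k2 = f(t_n + h/2, p_n + (h/2)·k1); p_{n+1} = p_n + h·k2.
t=1.000000, p=0.000000:
  k1 = f(1.000000, 0.000000) = -0.380000
  k2 = f(1.135000, -0.051300) = -0.481574
  p ← 0.000000 + 0.27·(-0.481574) = -0.130025
p(1.27) ≈ -0.1300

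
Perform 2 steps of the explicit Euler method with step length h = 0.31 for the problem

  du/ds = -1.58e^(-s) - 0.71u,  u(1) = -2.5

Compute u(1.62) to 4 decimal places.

Euler: u_{n+1} = u_n + h·f(s_n, u_n).
s=1.000000, u=-2.500000: f=1.193750 → u ← -2.500000 + 0.31·1.193750 = -2.129937
s=1.310000, u=-2.129937: f=1.085940 → u ← -2.129937 + 0.31·1.085940 = -1.793296
u(1.62) ≈ -1.7933

-1.7933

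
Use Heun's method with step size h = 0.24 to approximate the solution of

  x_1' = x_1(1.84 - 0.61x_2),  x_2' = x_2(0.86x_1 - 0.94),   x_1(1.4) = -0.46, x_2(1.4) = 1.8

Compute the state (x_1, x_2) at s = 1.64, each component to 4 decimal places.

-0.5721, 1.3052

Heun on (x_1,x_2): k1 = f(s_n, state_n); k2 = f(s_n + h, state_n + h·k1); state_{n+1} = state_n + (h/2)·(k1 + k2).
1.400000: (-0.460000, 1.800000)
  k1 = (-0.341320, -2.404080)
  predictor → (-0.541917, 1.223021)
  k2 = (-0.592834, -1.719626)
  → (-0.572098, 1.305155)
(x_1(1.64), x_2(1.64)) ≈ (-0.5721, 1.3052)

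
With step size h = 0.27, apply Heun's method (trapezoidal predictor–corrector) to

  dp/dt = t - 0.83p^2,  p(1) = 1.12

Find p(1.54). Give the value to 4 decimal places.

Heun: k1 = f(t_n, p_n); k2 = f(t_n + h, p_n + h·k1); p_{n+1} = p_n + (h/2)·(k1 + k2).
t=1.000000, p=1.120000:
  k1 = f(1.000000, 1.120000) = -0.041152
  k2 = f(1.270000, 1.108889) = 0.249403
  p ← 1.120000 + (0.27/2)·(-0.041152 + 0.249403) = 1.148114
t=1.270000, p=1.148114:
  k1 = f(1.270000, 1.148114) = 0.175923
  k2 = f(1.540000, 1.195613) = 0.353523
  p ← 1.148114 + (0.27/2)·(0.175923 + 0.353523) = 1.219589
p(1.54) ≈ 1.2196

1.2196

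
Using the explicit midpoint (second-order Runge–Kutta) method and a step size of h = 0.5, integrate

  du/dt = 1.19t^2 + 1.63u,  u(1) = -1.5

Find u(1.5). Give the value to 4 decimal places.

-2.0485

Midpoint: k1 = f(t_n, u_n); k2 = f(t_n + h/2, u_n + (h/2)·k1); u_{n+1} = u_n + h·k2.
t=1.000000, u=-1.500000:
  k1 = f(1.000000, -1.500000) = -1.255000
  k2 = f(1.250000, -1.813750) = -1.097038
  u ← -1.500000 + 0.5·(-1.097038) = -2.048519
u(1.5) ≈ -2.0485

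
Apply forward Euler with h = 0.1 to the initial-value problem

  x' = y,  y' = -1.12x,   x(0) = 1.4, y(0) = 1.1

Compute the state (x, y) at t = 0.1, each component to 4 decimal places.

Euler on (x,y): x_{n+1} = x_n + h·x', y_{n+1} = y_n + h·y'.
0.000000: (1.400000, 1.100000); f=(1.100000, -1.568000) → (1.510000, 0.943200)
(x(0.1), y(0.1)) ≈ (1.5100, 0.9432)

1.5100, 0.9432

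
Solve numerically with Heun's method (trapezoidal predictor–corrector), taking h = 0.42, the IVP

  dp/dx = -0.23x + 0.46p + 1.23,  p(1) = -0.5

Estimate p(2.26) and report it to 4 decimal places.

Heun: k1 = f(x_n, p_n); k2 = f(x_n + h, p_n + h·k1); p_{n+1} = p_n + (h/2)·(k1 + k2).
x=1.000000, p=-0.500000:
  k1 = f(1.000000, -0.500000) = 0.770000
  k2 = f(1.420000, -0.176600) = 0.822164
  p ← -0.500000 + (0.42/2)·(0.770000 + 0.822164) = -0.165646
x=1.420000, p=-0.165646:
  k1 = f(1.420000, -0.165646) = 0.827203
  k2 = f(1.840000, 0.181780) = 0.890419
  p ← -0.165646 + (0.42/2)·(0.827203 + 0.890419) = 0.195055
x=1.840000, p=0.195055:
  k1 = f(1.840000, 0.195055) = 0.896525
  k2 = f(2.260000, 0.571596) = 0.973134
  p ← 0.195055 + (0.42/2)·(0.896525 + 0.973134) = 0.587683
p(2.26) ≈ 0.5877

0.5877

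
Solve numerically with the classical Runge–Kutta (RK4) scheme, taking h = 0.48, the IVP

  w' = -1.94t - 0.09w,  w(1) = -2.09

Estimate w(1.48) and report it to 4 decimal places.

-3.1333

RK4: k1 = f(t_n, w_n); k2 = f(t_n + h/2, w_n + (h/2)·k1); k3 = f(t_n + h/2, w_n + (h/2)·k2); k4 = f(t_n + h, w_n + h·k3); w_{n+1} = w_n + (h/6)·(k1 + 2k2 + 2k3 + k4).
t=1.000000, w=-2.090000:
  k1 = f(1.000000, -2.090000) = -1.751900
  k2 = f(1.240000, -2.510456) = -2.179659
  k3 = f(1.240000, -2.613118) = -2.170419
  k4 = f(1.480000, -3.131801) = -2.589338
  w ← -2.090000 + (0.48/6)·(k1 + 2k2 + 2k3 + k4) = -3.133312
w(1.48) ≈ -3.1333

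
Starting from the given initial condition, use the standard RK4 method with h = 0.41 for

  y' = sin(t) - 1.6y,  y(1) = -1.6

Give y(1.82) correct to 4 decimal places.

0.0110

RK4: k1 = f(t_n, y_n); k2 = f(t_n + h/2, y_n + (h/2)·k1); k3 = f(t_n + h/2, y_n + (h/2)·k2); k4 = f(t_n + h, y_n + h·k3); y_{n+1} = y_n + (h/6)·(k1 + 2k2 + 2k3 + k4).
t=1.000000, y=-1.600000:
  k1 = f(1.000000, -1.600000) = 3.401471
  k2 = f(1.205000, -0.902698) = 2.378157
  k3 = f(1.205000, -1.112478) = 2.713804
  k4 = f(1.410000, -0.487340) = 1.766845
  y ← -1.600000 + (0.41/6)·(k1 + 2k2 + 2k3 + k4) = -0.550930
t=1.410000, y=-0.550930:
  k1 = f(1.410000, -0.550930) = 1.868589
  k2 = f(1.615000, -0.167870) = 1.267615
  k3 = f(1.615000, -0.291069) = 1.464734
  k4 = f(1.820000, 0.049611) = 0.889732
  y ← -0.550930 + (0.41/6)·(k1 + 2k2 + 2k3 + k4) = 0.010976
y(1.82) ≈ 0.0110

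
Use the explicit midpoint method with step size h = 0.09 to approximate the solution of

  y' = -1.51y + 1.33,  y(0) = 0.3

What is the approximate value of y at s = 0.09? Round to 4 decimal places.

0.3736

Midpoint: k1 = f(s_n, y_n); k2 = f(s_n + h/2, y_n + (h/2)·k1); y_{n+1} = y_n + h·k2.
s=0.000000, y=0.300000:
  k1 = f(0.000000, 0.300000) = 0.877000
  k2 = f(0.045000, 0.339465) = 0.817408
  y ← 0.300000 + 0.09·0.817408 = 0.373567
y(0.09) ≈ 0.3736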